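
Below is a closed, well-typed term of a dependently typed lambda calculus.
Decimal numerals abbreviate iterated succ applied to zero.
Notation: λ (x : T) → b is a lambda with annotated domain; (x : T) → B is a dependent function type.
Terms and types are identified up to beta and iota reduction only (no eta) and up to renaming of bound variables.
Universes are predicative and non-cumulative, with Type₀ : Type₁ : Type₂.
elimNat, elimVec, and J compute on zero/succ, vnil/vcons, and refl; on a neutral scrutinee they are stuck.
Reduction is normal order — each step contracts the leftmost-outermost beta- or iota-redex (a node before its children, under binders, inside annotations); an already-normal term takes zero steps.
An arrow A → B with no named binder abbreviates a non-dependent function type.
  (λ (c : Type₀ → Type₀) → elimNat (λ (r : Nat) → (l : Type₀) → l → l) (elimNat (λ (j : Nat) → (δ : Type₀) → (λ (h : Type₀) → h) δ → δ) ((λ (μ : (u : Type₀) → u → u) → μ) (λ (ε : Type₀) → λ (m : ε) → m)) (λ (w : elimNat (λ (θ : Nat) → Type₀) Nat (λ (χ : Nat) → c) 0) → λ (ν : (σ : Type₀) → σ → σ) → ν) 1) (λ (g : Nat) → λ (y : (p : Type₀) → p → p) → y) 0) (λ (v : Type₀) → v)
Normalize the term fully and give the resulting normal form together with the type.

resulting normal form:
  λ (c : Type₀) → λ (r : c) → r
type:
  (c : Type₀) → c → c


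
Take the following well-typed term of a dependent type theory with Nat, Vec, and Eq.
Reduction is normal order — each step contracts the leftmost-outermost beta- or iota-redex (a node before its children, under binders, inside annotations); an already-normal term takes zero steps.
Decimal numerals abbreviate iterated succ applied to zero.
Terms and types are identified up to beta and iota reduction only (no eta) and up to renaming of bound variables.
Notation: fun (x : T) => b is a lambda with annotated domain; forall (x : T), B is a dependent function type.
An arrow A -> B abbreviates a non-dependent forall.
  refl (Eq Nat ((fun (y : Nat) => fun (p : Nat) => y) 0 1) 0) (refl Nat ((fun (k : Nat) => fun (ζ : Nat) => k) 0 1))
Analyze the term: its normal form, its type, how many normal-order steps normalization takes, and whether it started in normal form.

normal form:
  refl (Eq Nat 0 0) (refl Nat 0)
the term's type:
  Eq (Eq Nat 0 0) (refl Nat 0) (refl Nat 0)
steps to reach normal form (normal order): 4
term was already normal: no
first contracted redex: a beta-redex


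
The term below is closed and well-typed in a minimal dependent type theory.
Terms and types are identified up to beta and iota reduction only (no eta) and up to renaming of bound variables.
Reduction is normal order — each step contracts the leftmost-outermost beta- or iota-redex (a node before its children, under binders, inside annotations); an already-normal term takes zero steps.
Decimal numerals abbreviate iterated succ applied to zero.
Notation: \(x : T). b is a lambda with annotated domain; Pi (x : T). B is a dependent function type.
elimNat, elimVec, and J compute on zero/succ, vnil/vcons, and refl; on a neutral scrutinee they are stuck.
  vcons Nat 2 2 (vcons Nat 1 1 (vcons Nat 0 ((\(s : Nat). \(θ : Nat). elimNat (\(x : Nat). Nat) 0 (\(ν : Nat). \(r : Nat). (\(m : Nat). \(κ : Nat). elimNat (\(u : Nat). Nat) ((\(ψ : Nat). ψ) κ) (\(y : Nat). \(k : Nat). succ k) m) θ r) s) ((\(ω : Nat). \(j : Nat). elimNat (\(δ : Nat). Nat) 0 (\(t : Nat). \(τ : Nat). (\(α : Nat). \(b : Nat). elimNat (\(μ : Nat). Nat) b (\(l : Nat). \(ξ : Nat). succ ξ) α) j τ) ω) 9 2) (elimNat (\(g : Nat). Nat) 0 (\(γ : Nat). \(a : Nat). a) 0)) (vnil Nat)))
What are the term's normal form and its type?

reduced normal form:
  vcons Nat 2 2 (vcons Nat 1 1 (vcons Nat 0 0 (vnil Nat)))
inferred type:
  Vec Nat 3


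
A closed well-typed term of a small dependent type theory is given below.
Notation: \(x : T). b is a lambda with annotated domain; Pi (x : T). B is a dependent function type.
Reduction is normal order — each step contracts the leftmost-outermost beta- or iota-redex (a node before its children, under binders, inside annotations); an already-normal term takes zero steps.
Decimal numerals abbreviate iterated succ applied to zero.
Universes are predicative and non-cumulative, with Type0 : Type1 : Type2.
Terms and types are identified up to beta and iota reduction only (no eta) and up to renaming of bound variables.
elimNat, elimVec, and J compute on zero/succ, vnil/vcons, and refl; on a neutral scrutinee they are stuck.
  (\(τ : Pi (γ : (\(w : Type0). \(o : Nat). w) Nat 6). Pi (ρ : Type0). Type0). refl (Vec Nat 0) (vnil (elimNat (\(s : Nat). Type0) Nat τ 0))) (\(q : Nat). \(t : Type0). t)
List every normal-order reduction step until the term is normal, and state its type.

normal-order reduction:
  (\(τ : Pi (γ : (\(w : Type0). \(o : Nat). w) Nat 6). Pi (ρ : Type0). Type0). refl (Vec Nat 0) (vnil (elimNat (\(s : Nat). Type0) Nat τ 0))) (\(q : Nat). \(t : Type0). t)
  ~> refl (Vec Nat 0) (vnil (elimNat (\(τ : Nat). Type0) Nat (\(γ : Nat). \(w : Type0). w) 0))
  ~> refl (Vec Nat 0) (vnil Nat)
inferred type:
  Eq (Vec Nat 0) (vnil Nat) (vnil Nat)


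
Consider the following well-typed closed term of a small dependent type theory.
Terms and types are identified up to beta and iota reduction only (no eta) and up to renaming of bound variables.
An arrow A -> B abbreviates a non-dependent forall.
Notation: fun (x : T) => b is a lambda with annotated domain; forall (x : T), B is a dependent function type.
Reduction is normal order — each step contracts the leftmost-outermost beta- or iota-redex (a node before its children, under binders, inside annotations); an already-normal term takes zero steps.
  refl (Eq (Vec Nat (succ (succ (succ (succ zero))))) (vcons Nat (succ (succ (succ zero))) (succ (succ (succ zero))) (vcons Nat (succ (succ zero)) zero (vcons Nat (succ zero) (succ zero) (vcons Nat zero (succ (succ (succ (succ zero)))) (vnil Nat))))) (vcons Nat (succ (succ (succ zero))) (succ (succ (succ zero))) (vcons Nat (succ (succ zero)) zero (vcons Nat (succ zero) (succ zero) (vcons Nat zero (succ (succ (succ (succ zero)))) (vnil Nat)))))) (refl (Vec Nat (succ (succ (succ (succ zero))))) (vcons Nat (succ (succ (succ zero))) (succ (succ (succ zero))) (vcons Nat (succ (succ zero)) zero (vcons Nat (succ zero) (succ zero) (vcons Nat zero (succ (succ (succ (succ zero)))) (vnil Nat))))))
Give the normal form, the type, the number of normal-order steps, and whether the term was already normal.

reduced normal form:
  refl (Eq (Vec Nat (succ (succ (succ (succ zero))))) (vcons Nat (succ (succ (succ zero))) (succ (succ (succ zero))) (vcons Nat (succ (succ zero)) zero (vcons Nat (succ zero) (succ zero) (vcons Nat zero (succ (succ (succ (succ zero)))) (vnil Nat))))) (vcons Nat (succ (succ (succ zero))) (succ (succ (succ zero))) (vcons Nat (succ (succ zero)) zero (vcons Nat (succ zero) (succ zero) (vcons Nat zero (succ (succ (succ (succ zero)))) (vnil Nat)))))) (refl (Vec Nat (succ (succ (succ (succ zero))))) (vcons Nat (succ (succ (succ zero))) (succ (succ (succ zero))) (vcons Nat (succ (succ zero)) zero (vcons Nat (succ zero) (succ zero) (vcons Nat zero (succ (succ (succ (succ zero)))) (vnil Nat))))))
inferred type:
  Eq (Eq (Vec Nat (succ (succ (succ (succ zero))))) (vcons Nat (succ (succ (succ zero))) (succ (succ (succ zero))) (vcons Nat (succ (succ zero)) zero (vcons Nat (succ zero) (succ zero) (vcons Nat zero (succ (succ (succ (succ zero)))) (vnil Nat))))) (vcons Nat (succ (succ (succ zero))) (succ (succ (succ zero))) (vcons Nat (succ (succ zero)) zero (vcons Nat (succ zero) (succ zero) (vcons Nat zero (succ (succ (succ (succ zero)))) (vnil Nat)))))) (refl (Vec Nat (succ (succ (succ (succ zero))))) (vcons Nat (succ (succ (succ zero))) (succ (succ (succ zero))) (vcons Nat (succ (succ zero)) zero (vcons Nat (succ zero) (succ zero) (vcons Nat zero (succ (succ (succ (succ zero)))) (vnil Nat)))))) (refl (Vec Nat (succ (succ (succ (succ zero))))) (vcons Nat (succ (succ (succ zero))) (succ (succ (succ zero))) (vcons Nat (succ (succ zero)) zero (vcons Nat (succ zero) (succ zero) (vcons Nat zero (succ (succ (succ (succ zero)))) (vnil Nat))))))
reduction steps (normal order): 0
already normal: yes


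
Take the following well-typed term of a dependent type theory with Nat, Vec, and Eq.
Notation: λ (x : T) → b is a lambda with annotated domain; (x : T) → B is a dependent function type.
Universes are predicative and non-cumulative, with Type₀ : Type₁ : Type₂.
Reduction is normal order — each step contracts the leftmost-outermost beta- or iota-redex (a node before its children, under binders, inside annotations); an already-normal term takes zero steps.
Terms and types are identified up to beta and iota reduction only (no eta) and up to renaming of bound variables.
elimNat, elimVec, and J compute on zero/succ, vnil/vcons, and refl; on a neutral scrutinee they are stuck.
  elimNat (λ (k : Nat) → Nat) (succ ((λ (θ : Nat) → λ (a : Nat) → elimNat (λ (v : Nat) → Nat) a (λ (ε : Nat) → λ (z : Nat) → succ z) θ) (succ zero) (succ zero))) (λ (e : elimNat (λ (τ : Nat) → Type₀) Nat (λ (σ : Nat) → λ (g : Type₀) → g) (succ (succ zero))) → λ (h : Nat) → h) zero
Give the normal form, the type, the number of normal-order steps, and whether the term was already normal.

normal form:
  succ (succ (succ zero))
the term's type:
  Nat
normal-order step count: 7
started in normal form: no
first redex: an elimNat iota-redex


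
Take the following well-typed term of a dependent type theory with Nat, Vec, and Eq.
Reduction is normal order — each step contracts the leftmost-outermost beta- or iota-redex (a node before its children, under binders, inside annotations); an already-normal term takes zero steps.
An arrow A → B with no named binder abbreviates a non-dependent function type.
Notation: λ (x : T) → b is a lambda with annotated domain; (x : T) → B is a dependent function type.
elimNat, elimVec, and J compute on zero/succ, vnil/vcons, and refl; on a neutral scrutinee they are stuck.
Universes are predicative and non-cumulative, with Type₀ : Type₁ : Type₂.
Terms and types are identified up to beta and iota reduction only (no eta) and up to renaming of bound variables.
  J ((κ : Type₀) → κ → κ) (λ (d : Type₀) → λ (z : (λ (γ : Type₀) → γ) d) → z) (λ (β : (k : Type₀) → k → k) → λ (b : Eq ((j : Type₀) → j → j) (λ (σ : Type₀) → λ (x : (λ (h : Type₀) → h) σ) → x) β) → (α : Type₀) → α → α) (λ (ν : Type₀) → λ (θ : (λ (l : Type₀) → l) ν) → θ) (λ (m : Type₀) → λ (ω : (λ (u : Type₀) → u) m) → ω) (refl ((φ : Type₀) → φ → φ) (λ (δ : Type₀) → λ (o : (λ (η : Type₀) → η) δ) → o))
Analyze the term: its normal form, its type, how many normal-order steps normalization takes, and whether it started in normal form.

resulting normal form:
  λ (κ : Type₀) → λ (d : κ) → d
type:
  (κ : Type₀) → κ → κ
reduction steps (normal order): 2
already normal: no
first contracted redex: a J iota-redex


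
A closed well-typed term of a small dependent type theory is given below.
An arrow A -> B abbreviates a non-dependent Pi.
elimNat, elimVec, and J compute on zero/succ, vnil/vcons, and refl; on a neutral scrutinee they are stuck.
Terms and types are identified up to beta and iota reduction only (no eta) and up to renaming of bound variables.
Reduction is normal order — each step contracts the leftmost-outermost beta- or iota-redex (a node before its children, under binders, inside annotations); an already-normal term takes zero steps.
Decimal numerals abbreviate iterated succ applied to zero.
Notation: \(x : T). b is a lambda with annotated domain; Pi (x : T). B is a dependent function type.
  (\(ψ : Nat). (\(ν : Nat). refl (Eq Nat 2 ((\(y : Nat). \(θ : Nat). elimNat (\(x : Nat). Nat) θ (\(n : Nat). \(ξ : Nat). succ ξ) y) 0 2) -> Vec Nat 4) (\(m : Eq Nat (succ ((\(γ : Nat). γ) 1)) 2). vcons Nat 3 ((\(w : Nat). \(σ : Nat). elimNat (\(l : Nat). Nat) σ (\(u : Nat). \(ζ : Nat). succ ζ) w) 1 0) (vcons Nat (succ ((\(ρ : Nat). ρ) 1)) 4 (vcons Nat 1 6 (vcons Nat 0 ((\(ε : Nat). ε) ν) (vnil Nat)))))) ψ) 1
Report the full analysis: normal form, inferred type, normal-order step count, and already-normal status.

resulting normal form:
  refl (Eq Nat 2 2 -> Vec Nat 4) (\(ψ : Eq Nat 2 2). vcons Nat 3 1 (vcons Nat 2 4 (vcons Nat 1 6 (vcons Nat 0 1 (vnil Nat)))))
inferred type:
  Eq (Eq Nat 2 2 -> Vec Nat 4) (\(ψ : Eq Nat 2 2). vcons Nat 3 1 (vcons Nat 2 4 (vcons Nat 1 6 (vcons Nat 0 1 (vnil Nat))))) (\(ν : Eq Nat 2 2). vcons Nat 3 1 (vcons Nat 2 4 (vcons Nat 1 6 (vcons Nat 0 1 (vnil Nat)))))
steps to reach normal form (normal order): 14
started in normal form: no
first contracted redex: a beta-redex


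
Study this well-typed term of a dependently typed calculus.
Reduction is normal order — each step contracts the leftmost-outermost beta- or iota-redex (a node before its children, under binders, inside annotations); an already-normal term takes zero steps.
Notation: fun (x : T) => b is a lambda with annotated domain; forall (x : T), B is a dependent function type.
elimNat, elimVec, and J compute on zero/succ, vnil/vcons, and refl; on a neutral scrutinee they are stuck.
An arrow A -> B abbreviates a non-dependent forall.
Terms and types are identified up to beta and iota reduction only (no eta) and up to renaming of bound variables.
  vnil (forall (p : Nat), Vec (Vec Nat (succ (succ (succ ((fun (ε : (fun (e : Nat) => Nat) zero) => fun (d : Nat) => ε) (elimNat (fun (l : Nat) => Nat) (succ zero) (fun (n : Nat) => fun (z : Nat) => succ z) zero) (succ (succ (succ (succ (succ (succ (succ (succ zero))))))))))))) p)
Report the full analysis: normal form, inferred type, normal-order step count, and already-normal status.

normal form:
  vnil (forall (p : Nat), Vec (Vec Nat (succ (succ (succ (succ zero))))) p)
inferred type:
  Vec (forall (p : Nat), Vec (Vec Nat (succ (succ (succ (succ zero))))) p) zero
reduction steps (normal order): 3
started in normal form: no
first redex: a beta-redex


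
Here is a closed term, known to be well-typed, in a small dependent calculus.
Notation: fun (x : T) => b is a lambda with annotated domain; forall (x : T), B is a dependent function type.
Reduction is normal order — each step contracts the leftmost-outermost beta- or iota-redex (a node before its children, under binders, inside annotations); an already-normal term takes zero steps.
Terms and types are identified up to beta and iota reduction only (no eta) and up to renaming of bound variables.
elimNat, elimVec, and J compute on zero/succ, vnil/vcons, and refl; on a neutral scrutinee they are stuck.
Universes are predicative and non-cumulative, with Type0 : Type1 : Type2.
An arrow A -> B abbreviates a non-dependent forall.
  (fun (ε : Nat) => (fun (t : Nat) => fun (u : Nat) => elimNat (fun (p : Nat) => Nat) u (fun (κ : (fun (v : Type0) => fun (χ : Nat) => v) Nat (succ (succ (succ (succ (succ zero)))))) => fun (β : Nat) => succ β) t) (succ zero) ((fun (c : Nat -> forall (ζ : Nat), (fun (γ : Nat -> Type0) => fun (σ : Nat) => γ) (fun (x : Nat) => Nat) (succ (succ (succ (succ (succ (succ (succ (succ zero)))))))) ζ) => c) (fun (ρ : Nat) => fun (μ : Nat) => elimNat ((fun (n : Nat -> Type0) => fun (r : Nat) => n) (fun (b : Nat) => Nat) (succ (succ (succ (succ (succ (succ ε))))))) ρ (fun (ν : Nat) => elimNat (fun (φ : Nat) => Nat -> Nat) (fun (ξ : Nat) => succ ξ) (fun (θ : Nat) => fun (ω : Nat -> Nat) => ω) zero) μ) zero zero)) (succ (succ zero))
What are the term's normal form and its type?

resulting normal form:
  succ zero
inferred type:
  Nat
observation: contracting a beta-redex first, the term normalizes in 11 steps.


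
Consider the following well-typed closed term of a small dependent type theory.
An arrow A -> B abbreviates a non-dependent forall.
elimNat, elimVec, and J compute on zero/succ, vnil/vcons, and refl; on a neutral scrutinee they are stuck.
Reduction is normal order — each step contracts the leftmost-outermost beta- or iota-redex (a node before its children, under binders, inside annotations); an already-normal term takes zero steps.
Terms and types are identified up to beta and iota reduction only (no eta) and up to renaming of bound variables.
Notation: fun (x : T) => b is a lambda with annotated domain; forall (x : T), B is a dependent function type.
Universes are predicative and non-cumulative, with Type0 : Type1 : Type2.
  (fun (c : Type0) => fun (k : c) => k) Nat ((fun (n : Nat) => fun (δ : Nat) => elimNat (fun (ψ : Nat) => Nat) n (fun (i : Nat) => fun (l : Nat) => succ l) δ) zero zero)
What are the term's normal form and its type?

normal form:
  zero
the term's type:
  Nat


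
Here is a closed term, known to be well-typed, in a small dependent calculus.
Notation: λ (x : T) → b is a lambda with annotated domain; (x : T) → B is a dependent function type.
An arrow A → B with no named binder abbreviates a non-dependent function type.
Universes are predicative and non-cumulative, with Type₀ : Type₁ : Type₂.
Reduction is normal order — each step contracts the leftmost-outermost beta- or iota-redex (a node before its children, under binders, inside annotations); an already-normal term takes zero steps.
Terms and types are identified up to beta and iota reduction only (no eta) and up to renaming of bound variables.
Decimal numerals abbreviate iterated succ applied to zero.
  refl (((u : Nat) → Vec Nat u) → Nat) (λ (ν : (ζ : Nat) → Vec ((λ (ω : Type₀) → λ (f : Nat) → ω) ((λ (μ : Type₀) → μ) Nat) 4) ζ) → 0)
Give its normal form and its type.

reduced normal form:
  refl (((u : Nat) → Vec Nat u) → Nat) (λ (ν : (ζ : Nat) → Vec Nat ζ) → 0)
type:
  Eq (((u : Nat) → Vec Nat u) → Nat) (λ (ν : (ζ : Nat) → Vec Nat ζ) → 0) (λ (ω : (f : Nat) → Vec Nat f) → 0)
observation: the first redex contracted is a beta-redex; the normal form is reached in 3 normal-order steps.


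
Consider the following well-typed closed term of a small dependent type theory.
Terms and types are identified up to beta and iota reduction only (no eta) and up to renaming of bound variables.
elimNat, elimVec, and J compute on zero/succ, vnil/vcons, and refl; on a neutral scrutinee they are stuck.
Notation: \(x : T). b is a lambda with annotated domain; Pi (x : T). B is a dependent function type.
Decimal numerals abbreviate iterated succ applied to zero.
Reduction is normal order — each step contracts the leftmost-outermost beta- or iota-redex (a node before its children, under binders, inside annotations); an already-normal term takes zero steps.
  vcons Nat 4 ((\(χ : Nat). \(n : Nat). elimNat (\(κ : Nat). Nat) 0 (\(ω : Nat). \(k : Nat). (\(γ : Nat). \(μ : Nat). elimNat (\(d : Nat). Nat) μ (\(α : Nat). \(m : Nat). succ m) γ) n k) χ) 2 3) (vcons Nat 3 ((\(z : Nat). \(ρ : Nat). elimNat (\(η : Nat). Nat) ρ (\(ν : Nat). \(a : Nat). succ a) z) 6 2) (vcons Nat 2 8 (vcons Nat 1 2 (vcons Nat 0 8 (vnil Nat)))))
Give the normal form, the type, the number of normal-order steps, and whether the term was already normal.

reduced normal form:
  vcons Nat 4 6 (vcons Nat 3 8 (vcons Nat 2 8 (vcons Nat 1 2 (vcons Nat 0 8 (vnil Nat)))))
type:
  Vec Nat 5
steps to reach normal form (normal order): 54
term was already normal: no
first contracted redex: a beta-redex


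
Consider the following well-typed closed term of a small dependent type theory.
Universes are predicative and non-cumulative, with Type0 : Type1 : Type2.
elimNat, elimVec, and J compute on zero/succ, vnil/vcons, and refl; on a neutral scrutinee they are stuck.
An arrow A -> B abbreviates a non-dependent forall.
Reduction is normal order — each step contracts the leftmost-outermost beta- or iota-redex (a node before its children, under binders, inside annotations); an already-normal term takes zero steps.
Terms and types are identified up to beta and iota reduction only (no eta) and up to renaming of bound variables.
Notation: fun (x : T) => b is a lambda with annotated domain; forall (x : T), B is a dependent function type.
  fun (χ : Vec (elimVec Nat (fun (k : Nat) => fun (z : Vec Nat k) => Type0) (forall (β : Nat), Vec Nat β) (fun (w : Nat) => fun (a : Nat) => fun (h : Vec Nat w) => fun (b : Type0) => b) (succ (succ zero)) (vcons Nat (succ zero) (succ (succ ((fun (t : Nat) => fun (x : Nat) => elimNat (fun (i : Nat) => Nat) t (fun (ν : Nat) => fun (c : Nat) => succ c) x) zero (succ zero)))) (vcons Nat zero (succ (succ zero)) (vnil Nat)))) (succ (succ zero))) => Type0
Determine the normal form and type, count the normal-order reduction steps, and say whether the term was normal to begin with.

resulting normal form:
  fun (χ : Vec (forall (k : Nat), Vec Nat k) (succ (succ zero))) => Type0
inferred type:
  Vec (forall (χ : Nat), Vec Nat χ) (succ (succ zero)) -> Type1
normal-order step count: 11
already normal: no
first redex: an elimVec iota-redex


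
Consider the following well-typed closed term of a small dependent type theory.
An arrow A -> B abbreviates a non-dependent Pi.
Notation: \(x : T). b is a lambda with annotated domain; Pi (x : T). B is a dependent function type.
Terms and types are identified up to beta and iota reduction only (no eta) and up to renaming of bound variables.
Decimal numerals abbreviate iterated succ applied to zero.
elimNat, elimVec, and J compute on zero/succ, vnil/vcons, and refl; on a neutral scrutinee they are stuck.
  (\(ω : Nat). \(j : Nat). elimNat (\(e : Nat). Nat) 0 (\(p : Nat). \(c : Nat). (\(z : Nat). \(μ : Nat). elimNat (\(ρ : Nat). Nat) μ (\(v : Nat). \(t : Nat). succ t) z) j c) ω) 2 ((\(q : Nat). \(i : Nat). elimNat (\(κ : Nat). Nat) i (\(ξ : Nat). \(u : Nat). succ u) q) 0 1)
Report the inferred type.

type:
  Nat


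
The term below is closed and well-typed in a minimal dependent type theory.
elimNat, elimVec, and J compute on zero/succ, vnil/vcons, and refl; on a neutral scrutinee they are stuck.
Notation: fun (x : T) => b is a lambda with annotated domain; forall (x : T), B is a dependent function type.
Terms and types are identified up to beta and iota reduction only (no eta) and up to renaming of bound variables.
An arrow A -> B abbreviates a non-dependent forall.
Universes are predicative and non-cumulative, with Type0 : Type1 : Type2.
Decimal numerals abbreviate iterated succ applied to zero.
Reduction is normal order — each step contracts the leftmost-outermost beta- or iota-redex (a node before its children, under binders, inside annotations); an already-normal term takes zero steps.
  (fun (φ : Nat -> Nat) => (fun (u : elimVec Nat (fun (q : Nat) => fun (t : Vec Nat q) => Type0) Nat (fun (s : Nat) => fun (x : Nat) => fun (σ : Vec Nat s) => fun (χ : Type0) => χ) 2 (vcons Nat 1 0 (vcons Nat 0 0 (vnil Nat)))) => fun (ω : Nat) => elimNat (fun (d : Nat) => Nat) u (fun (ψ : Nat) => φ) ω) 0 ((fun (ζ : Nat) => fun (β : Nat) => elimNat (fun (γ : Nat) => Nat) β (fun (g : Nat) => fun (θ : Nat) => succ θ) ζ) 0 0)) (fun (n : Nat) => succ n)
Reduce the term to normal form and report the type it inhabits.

reduced normal form:
  0
type:
  Nat
observation: normalization takes exactly 7 steps under the normal-order strategy.


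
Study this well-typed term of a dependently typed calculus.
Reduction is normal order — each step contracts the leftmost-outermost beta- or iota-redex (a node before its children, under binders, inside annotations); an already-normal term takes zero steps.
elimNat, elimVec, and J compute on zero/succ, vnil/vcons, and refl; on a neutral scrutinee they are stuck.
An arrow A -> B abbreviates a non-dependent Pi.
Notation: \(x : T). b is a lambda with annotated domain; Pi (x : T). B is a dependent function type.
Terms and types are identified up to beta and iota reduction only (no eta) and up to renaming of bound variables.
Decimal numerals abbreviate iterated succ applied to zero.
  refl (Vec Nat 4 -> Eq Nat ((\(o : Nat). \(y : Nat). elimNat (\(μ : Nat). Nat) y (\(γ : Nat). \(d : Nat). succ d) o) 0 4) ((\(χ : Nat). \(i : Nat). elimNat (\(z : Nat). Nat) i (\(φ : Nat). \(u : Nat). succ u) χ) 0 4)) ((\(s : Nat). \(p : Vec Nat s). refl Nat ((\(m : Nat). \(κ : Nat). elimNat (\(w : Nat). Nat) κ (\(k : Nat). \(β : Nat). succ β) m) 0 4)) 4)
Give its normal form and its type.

reduced normal form:
  refl (Vec Nat 4 -> Eq Nat 4 4) (\(o : Vec Nat 4). refl Nat 4)
the term's type:
  Eq (Vec Nat 4 -> Eq Nat 4 4) (\(o : Vec Nat 4). refl Nat 4) (\(y : Vec Nat 4). refl Nat 4)


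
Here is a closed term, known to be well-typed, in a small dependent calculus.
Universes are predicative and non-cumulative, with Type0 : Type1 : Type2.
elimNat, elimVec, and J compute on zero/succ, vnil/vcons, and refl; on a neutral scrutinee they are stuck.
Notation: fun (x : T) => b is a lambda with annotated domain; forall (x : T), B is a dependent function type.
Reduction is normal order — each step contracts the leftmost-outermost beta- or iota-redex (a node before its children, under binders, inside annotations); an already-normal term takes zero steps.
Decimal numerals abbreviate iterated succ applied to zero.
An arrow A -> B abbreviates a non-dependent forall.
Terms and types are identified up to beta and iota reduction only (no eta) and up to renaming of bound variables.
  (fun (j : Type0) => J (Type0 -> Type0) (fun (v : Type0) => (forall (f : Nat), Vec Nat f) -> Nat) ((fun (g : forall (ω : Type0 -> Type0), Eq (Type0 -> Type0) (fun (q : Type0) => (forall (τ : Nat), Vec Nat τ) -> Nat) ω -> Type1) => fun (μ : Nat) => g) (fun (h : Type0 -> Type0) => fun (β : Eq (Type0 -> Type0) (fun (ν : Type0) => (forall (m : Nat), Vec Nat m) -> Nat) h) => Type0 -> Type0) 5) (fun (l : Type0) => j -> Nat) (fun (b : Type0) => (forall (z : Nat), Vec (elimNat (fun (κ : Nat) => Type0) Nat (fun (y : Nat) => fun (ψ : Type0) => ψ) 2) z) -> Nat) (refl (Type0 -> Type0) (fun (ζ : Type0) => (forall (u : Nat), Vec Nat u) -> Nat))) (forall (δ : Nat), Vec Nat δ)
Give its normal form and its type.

reduced normal form:
  fun (j : Type0) => (forall (v : Nat), Vec Nat v) -> Nat
the term's type:
  Type0 -> Type0
observation: 2 normal-order steps separate the term from its normal form.


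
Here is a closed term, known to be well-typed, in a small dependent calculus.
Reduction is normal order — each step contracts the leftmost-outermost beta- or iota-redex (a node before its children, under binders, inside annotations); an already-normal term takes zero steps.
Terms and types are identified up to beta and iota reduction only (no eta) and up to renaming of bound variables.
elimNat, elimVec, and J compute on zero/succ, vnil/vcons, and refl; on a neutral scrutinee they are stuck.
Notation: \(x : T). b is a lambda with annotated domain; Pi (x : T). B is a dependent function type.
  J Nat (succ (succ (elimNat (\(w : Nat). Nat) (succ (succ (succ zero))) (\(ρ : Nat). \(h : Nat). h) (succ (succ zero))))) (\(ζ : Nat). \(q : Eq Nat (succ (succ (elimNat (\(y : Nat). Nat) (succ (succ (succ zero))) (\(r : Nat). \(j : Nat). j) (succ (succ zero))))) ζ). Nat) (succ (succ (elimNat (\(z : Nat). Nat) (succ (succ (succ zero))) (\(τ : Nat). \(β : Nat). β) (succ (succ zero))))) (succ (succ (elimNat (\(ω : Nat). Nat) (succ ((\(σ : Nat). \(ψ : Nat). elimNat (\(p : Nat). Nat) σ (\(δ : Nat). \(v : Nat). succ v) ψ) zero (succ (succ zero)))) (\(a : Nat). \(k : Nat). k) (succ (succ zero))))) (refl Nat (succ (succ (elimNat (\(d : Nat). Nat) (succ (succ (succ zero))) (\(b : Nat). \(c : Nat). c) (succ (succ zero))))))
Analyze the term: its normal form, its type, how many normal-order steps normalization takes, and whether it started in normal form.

reduced normal form:
  succ (succ (succ (succ (succ zero))))
the term's type:
  Nat
normal-order step count: 8
already normal: no
first contracted redex: a J iota-redex


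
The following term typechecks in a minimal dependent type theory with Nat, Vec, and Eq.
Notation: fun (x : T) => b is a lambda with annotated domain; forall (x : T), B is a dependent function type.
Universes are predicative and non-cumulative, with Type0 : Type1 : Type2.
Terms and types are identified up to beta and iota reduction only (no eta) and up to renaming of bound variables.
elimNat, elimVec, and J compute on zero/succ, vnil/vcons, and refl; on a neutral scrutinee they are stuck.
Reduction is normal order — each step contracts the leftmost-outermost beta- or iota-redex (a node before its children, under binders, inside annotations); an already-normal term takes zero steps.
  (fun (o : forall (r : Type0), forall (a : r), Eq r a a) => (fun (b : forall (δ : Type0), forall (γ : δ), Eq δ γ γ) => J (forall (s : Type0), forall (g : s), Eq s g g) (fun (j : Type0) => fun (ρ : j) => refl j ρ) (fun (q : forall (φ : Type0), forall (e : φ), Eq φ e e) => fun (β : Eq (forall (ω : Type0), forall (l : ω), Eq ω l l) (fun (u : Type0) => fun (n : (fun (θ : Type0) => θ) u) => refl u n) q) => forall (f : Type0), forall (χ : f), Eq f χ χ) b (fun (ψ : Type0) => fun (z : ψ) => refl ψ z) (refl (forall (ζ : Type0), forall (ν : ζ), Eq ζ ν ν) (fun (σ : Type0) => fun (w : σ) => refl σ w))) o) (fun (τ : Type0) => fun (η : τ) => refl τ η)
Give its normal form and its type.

resulting normal form:
  fun (o : Type0) => fun (r : o) => refl o r
inferred type:
  forall (o : Type0), forall (r : o), Eq o r r
observation: the term reaches its normal form after 3 normal-order steps.


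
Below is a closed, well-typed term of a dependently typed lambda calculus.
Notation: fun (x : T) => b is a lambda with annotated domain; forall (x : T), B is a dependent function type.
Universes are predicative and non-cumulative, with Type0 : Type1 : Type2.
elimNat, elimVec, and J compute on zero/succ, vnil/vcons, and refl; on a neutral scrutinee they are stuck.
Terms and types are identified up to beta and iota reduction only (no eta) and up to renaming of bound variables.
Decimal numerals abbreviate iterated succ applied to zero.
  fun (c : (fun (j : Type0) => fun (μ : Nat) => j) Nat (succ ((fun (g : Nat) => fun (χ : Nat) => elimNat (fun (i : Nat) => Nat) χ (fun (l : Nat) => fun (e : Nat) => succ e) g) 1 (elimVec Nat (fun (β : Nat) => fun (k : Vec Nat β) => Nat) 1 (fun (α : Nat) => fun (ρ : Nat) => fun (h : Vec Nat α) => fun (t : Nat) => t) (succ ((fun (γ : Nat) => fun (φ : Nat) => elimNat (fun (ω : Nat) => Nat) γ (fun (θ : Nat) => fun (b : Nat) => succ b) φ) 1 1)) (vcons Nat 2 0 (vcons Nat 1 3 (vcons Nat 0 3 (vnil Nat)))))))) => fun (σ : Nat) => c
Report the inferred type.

inferred type:
  forall (c : Nat), forall (j : Nat), Nat


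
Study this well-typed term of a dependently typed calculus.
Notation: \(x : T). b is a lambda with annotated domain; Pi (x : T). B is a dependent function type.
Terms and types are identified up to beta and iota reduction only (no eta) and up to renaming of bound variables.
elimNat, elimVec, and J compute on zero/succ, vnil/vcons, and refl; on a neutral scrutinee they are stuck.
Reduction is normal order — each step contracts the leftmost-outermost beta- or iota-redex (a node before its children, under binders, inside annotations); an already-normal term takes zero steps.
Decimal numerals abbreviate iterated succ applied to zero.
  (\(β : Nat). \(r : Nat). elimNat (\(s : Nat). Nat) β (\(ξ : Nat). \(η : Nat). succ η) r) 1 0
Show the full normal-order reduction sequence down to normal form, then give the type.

normal-order reduction sequence:
  (\(β : Nat). \(r : Nat). elimNat (\(s : Nat). Nat) β (\(ξ : Nat). \(η : Nat). succ η) r) 1 0
  ~> (\(β : Nat). elimNat (\(r : Nat). Nat) 1 (\(s : Nat). \(ξ : Nat). succ ξ) β) 0
  ~> elimNat (\(β : Nat). Nat) 1 (\(r : Nat). \(s : Nat). succ s) 0
  ~> 1
type:
  Nat


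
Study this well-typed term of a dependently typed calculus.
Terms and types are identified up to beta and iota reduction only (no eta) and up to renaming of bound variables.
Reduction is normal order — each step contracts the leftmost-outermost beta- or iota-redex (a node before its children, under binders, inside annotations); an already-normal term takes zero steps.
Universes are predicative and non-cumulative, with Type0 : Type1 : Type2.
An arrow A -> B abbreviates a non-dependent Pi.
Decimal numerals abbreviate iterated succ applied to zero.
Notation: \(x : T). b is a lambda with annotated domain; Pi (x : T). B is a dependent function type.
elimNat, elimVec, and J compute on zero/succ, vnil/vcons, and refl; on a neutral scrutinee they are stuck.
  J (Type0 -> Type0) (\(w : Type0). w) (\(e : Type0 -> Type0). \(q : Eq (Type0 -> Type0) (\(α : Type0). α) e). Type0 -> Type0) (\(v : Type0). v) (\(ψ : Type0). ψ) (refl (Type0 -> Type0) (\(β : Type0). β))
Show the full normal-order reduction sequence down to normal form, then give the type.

reduction (normal order):
  J (Type0 -> Type0) (\(w : Type0). w) (\(e : Type0 -> Type0). \(q : Eq (Type0 -> Type0) (\(α : Type0). α) e). Type0 -> Type0) (\(v : Type0). v) (\(ψ : Type0). ψ) (refl (Type0 -> Type0) (\(β : Type0). β))
  ~> \(w : Type0). w
type:
  Type0 -> Type0


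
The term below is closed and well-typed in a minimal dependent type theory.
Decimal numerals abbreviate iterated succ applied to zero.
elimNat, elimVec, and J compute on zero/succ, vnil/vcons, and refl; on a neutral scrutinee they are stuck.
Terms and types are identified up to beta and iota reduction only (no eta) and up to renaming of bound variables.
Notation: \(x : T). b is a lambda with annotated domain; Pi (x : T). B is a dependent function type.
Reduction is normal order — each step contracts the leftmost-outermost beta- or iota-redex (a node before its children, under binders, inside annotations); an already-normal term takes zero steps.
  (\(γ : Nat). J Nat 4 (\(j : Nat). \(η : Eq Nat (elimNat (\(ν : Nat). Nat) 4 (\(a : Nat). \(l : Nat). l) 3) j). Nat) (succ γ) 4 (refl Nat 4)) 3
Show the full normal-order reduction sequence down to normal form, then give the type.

reduction (normal order):
  (\(γ : Nat). J Nat 4 (\(j : Nat). \(η : Eq Nat (elimNat (\(ν : Nat). Nat) 4 (\(a : Nat). \(l : Nat). l) 3) j). Nat) (succ γ) 4 (refl Nat 4)) 3
  ~> J Nat 4 (\(γ : Nat). \(j : Eq Nat (elimNat (\(η : Nat). Nat) 4 (\(ν : Nat). \(a : Nat). a) 3) γ). Nat) 4 4 (refl Nat 4)
  ~> 4
inferred type:
  Nat


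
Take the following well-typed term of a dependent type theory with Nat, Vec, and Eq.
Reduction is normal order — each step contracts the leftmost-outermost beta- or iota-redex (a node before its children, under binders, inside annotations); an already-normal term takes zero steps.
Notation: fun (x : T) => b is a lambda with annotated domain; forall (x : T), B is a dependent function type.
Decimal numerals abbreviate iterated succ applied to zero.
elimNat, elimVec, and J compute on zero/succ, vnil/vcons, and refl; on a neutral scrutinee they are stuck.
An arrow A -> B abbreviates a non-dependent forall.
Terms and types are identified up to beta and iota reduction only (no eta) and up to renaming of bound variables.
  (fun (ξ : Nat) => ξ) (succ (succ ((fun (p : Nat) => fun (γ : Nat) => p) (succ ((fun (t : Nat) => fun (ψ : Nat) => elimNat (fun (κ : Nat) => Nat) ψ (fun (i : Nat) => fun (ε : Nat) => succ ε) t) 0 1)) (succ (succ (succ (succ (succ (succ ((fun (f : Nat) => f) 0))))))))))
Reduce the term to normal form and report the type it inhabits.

resulting normal form:
  4
type:
  Nat


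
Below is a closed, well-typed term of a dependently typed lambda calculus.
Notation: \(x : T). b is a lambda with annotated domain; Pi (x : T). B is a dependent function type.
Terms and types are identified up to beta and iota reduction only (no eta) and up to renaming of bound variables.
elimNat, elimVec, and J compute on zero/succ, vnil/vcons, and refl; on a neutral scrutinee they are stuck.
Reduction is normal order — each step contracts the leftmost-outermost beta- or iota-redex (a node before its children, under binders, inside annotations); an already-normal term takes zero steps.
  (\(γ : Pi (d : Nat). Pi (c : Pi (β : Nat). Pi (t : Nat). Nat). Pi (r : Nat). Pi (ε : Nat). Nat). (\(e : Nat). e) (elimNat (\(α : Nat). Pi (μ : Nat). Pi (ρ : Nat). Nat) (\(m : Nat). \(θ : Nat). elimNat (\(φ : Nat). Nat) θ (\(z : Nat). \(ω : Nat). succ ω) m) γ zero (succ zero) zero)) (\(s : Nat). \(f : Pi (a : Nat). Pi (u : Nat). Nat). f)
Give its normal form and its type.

normal form:
  succ zero
inferred type:
  Nat
observation: normalization takes exactly 9 steps under the normal-order strategy.


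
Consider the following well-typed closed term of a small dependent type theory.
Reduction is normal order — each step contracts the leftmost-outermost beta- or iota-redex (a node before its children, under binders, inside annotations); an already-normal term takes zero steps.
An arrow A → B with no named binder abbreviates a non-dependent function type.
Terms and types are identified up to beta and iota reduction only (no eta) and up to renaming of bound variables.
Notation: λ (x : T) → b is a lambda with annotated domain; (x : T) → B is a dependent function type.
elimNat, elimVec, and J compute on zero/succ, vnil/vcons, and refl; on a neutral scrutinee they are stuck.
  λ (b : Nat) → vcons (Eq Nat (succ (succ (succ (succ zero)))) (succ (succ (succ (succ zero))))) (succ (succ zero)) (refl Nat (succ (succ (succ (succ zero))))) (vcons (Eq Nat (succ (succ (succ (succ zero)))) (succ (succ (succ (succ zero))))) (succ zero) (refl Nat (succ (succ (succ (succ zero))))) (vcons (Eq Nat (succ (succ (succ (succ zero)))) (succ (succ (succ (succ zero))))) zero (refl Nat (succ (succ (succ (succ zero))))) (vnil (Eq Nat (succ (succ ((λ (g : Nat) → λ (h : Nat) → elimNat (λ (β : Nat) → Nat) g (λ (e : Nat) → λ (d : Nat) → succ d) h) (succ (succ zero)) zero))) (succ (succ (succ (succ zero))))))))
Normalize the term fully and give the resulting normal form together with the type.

resulting normal form:
  λ (b : Nat) → vcons (Eq Nat (succ (succ (succ (succ zero)))) (succ (succ (succ (succ zero))))) (succ (succ zero)) (refl Nat (succ (succ (succ (succ zero))))) (vcons (Eq Nat (succ (succ (succ (succ zero)))) (succ (succ (succ (succ zero))))) (succ zero) (refl Nat (succ (succ (succ (succ zero))))) (vcons (Eq Nat (succ (succ (succ (succ zero)))) (succ (succ (succ (succ zero))))) zero (refl Nat (succ (succ (succ (succ zero))))) (vnil (Eq Nat (succ (succ (succ (succ zero)))) (succ (succ (succ (succ zero))))))))
the term's type:
  Nat → Vec (Eq Nat (succ (succ (succ (succ zero)))) (succ (succ (succ (succ zero))))) (succ (succ (succ zero)))


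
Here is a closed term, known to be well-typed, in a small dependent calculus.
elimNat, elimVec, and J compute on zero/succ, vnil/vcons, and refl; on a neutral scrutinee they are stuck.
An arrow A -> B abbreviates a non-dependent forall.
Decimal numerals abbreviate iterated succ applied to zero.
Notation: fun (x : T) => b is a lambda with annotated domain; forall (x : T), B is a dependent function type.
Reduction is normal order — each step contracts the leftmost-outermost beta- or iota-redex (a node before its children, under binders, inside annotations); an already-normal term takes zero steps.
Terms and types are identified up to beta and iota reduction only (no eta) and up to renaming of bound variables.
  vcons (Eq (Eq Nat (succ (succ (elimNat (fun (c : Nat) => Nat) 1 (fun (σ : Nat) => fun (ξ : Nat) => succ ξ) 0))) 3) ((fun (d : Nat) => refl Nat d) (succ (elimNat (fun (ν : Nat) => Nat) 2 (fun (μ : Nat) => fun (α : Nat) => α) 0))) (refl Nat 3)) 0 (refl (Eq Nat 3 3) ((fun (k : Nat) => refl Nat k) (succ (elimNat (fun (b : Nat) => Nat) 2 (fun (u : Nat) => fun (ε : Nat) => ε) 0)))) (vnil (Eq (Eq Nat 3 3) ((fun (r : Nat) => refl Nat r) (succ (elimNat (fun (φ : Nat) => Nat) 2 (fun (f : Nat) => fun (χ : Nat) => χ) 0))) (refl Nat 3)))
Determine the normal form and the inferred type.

resulting normal form:
  vcons (Eq (Eq Nat 3 3) (refl Nat 3) (refl Nat 3)) 0 (refl (Eq Nat 3 3) (refl Nat 3)) (vnil (Eq (Eq Nat 3 3) (refl Nat 3) (refl Nat 3)))
inferred type:
  Vec (Eq (Eq Nat 3 3) (refl Nat 3) (refl Nat 3)) 1
observation: normalization takes exactly 7 steps under the normal-order strategy.
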